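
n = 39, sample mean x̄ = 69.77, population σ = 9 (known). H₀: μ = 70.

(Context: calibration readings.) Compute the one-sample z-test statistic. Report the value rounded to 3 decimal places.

test statistic = -0.160

SE = σ/√n = 9/√39 = 1.4412
z = (x̄−μ₀)/SE = (69.77−70)/1.4412 = -0.1596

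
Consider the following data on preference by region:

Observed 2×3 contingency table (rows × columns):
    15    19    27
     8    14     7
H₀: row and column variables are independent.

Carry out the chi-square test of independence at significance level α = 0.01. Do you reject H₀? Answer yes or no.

reject H₀: no

Row totals [61, 29], col totals [23, 33, 34], n=90
χ² = (15−15.59)²/15.59 + (19−22.37)²/22.37 + (27−23.04)²/23.04 + (8−7.41)²/7.41 + (14−10.63)²/10.63 + (7−10.96)²/10.96 = 3.7489
df = 2
p-value (upper-tail) = 0.15344
At α=0.01: p ≥ α → fail to reject H₀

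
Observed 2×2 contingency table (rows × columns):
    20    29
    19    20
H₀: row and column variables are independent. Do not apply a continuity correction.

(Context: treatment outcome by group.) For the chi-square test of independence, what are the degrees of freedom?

df = (r−1)(c−1) = (2−1)·(2−1) = 1

degrees of freedom = 1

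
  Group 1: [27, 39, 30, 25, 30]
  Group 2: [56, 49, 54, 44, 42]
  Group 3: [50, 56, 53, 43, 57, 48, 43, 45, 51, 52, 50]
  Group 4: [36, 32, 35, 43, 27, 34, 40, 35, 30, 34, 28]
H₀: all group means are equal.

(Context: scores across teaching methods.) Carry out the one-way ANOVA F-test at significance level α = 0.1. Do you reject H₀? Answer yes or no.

reject H₀: yes

Group means [30.20, 49.00, 49.82, 34.00], grand mean 41.188
SSB = Σnᵢ(x̄ᵢ−x̄)² = 2296.439; SSW = ΣΣ(x−x̄ᵢ)² = 716.436
MSB = 2296.439/3 = 765.4795; MSW = 716.436/28 = 25.5870
F = MSB/MSW = 29.9167
df = (3, 28)
p-value (upper-tail) = 0.00000
At α=0.1: p < α → reject H₀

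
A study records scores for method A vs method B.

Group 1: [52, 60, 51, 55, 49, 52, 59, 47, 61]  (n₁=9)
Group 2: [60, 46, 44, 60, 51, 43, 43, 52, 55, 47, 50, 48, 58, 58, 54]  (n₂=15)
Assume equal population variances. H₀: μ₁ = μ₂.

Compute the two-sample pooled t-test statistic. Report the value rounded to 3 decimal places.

test statistic = 1.137

x̄₁=54.000, s₁=5.025, n₁=9
x̄₂=51.267, s₂=6.053, n₂=15
s_p² = [8·5.025² + 14·6.053²]/22 = 32.4970
SE = √(s_p²·(1/9+1/15)) = 2.4036
t = (54.000−51.267)/2.4036 = 1.1372
df = 22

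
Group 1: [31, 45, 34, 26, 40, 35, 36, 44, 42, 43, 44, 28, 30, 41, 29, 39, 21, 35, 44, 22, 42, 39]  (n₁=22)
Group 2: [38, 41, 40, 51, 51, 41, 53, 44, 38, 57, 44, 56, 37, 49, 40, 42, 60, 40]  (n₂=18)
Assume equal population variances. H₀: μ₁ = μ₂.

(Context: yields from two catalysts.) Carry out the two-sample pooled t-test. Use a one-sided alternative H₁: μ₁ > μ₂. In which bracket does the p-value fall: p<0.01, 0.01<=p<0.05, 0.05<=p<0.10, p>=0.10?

x̄₁=35.909, s₁=7.412, n₁=22
x̄₂=45.667, s₂=7.332, n₂=18
s_p² = [21·7.412² + 17·7.332²]/38 = 54.4163
SE = √(s_p²·(1/22+1/18)) = 2.3445
t = (35.909−45.667)/2.3445 = -4.1619
df = 38
p-value (one-sided, H₁ greater) = 0.99991
→ bracket: p>=0.10

p-value bracket: p>=0.10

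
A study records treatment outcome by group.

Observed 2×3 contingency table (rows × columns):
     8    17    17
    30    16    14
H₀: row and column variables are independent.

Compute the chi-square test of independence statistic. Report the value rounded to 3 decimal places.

test statistic = 10.199

Row totals [42, 60], col totals [38, 33, 31], n=102
χ² = (8−15.65)²/15.65 + (17−13.59)²/13.59 + (17−12.76)²/12.76 + (30−22.35)²/22.35 + (16−19.41)²/19.41 + (14−18.24)²/18.24 = 10.1986
df = 2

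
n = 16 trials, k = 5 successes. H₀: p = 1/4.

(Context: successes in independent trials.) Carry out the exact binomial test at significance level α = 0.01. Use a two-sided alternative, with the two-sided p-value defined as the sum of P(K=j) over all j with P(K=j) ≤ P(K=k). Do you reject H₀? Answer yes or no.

reject H₀: no

Exact binomial: n=16, k=5, p₀=1/4=0.2500
P(X=j) = C(n,j)·p₀^j·(1−p₀)^(n−j); p = Σ P(X=j) over j with P(X=j) ≤ P(X=5)
p-value (two-sided) = 0.56692
At α=0.01: p ≥ α → fail to reject H₀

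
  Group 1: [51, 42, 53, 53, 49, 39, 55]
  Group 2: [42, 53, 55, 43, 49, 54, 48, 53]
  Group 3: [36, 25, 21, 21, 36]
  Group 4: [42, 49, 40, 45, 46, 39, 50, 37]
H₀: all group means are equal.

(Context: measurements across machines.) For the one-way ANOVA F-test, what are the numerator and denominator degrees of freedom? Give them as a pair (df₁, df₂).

degrees of freedom = [3, 24]

k = 4 groups, N = 28 total
df = (k−1, N−k) = (4−1, 28−4) = (3, 24)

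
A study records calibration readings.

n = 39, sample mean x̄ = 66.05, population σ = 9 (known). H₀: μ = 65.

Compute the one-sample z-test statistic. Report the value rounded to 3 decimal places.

test statistic = 0.729

SE = σ/√n = 9/√39 = 1.4412
z = (x̄−μ₀)/SE = (66.05−65)/1.4412 = 0.7286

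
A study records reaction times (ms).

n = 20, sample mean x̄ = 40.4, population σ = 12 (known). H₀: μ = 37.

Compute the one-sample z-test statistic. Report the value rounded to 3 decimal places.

SE = σ/√n = 12/√20 = 2.6833
z = (x̄−μ₀)/SE = (40.4−37)/2.6833 = 1.2671

test statistic = 1.267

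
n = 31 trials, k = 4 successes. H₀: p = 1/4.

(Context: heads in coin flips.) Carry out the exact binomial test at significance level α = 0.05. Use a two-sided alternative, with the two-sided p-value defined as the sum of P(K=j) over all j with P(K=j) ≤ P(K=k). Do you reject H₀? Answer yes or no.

Exact binomial: n=31, k=4, p₀=1/4=0.2500
P(X=j) = C(n,j)·p₀^j·(1−p₀)^(n−j); p = Σ P(X=j) over j with P(X=j) ≤ P(X=4)
p-value (two-sided) = 0.14719
At α=0.05: p ≥ α → fail to reject H₀

reject H₀: no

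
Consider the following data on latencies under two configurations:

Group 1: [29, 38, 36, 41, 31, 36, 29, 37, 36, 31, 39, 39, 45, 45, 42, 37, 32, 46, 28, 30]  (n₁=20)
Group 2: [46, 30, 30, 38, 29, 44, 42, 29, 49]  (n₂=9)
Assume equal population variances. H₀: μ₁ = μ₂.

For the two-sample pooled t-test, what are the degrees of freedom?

degrees of freedom = 27

df = n₁ + n₂ − 2 = 20 + 9 − 2 = 27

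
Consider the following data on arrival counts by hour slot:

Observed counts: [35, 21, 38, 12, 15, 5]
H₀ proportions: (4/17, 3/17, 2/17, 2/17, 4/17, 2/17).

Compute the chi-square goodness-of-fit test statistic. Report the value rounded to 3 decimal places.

n = 126; E_i = n·p_i = [29.65, 22.24, 14.82, 14.82, 29.65, 14.82]
χ² = (35−29.65)²/29.65 + (21−22.24)²/22.24 + (38−14.82)²/14.82 + (12−14.82)²/14.82 + (15−29.65)²/29.65 + (5−14.82)²/14.82 = 51.5556
df = 5

test statistic = 51.556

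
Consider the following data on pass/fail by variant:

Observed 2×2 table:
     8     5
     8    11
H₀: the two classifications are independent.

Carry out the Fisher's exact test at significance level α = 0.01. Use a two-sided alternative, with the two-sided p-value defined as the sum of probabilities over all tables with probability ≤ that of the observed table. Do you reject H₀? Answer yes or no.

Margins: r₁=13, r₂=19, c₁=16, c₂=16, n=32
p_obs = C(13,8)·C(19,8)/C(32,16); sum pmf over tables with pmf ≤ p_obs
p-value (two-sided) = 0.47255
At α=0.01: p ≥ α → fail to reject H₀

reject H₀: no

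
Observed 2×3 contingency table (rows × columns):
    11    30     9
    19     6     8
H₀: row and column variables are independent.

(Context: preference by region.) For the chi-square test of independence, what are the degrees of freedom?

degrees of freedom = 2

df = (r−1)(c−1) = (2−1)·(3−1) = 2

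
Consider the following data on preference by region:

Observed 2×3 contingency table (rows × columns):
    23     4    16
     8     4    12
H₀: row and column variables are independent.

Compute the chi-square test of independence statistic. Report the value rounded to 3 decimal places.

test statistic = 2.655

Row totals [43, 24], col totals [31, 8, 28], n=67
χ² = (23−19.90)²/19.90 + (4−5.13)²/5.13 + (16−17.97)²/17.97 + (8−11.10)²/11.10 + (4−2.87)²/2.87 + (12−10.03)²/10.03 = 2.6549
df = 2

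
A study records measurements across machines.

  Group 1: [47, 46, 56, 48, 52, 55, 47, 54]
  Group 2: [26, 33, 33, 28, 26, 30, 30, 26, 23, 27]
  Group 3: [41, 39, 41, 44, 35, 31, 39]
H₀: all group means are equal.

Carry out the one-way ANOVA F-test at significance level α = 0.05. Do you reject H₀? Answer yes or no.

reject H₀: yes

Group means [50.62, 28.20, 38.57], grand mean 38.280
SSB = Σnᵢ(x̄ᵢ−x̄)² = 2235.851; SSW = ΣΣ(x−x̄ᵢ)² = 323.189
MSB = 2235.851/2 = 1117.9254; MSW = 323.189/22 = 14.6904
F = MSB/MSW = 76.0989
df = (2, 22)
p-value (upper-tail) = 0.00000
At α=0.05: p < α → reject H₀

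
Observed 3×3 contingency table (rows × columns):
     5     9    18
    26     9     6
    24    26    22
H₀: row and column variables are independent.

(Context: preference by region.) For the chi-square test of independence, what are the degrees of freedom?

degrees of freedom = 4

df = (r−1)(c−1) = (3−1)·(3−1) = 4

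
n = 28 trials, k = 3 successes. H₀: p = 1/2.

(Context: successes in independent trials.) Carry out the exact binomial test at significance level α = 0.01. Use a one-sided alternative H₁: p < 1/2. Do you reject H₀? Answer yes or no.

Exact binomial: n=28, k=3, p₀=1/2=0.5000
P(X≤3) from Σ C(n,i)·p₀^i·(1−p₀)^(n−i)
p-value (one-sided, H₁ less) = 0.00001
At α=0.01: p < α → reject H₀

reject H₀: yes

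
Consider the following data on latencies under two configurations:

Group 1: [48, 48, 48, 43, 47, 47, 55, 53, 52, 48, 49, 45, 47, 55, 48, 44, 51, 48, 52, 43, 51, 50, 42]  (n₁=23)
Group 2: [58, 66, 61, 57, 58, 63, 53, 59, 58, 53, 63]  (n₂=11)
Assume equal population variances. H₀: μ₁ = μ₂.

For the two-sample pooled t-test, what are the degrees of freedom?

degrees of freedom = 32

df = n₁ + n₂ − 2 = 23 + 11 − 2 = 32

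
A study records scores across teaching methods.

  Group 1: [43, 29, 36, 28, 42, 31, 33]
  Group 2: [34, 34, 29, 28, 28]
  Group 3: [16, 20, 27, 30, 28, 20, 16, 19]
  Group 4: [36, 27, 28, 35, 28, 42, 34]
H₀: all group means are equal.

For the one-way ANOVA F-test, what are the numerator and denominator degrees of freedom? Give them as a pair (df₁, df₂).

k = 4 groups, N = 27 total
df = (k−1, N−k) = (4−1, 27−4) = (3, 23)

degrees of freedom = [3, 23]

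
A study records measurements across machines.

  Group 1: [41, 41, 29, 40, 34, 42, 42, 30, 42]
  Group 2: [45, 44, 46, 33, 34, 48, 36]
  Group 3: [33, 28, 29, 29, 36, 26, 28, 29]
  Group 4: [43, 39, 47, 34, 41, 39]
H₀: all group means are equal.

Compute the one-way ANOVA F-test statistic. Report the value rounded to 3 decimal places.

Group means [37.89, 40.86, 29.75, 40.50], grand mean 36.933
SSB = Σnᵢ(x̄ᵢ−x̄)² = 605.121; SSW = ΣΣ(x−x̄ᵢ)² = 634.746
MSB = 605.121/3 = 201.7069; MSW = 634.746/26 = 24.4133
F = MSB/MSW = 8.2622
df = (3, 26)

test statistic = 8.262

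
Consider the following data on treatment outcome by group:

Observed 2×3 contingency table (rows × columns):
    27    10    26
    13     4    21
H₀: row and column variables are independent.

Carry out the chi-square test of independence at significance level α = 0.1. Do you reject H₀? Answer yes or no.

reject H₀: no

Row totals [63, 38], col totals [40, 14, 47], n=101
χ² = (27−24.95)²/24.95 + (10−8.73)²/8.73 + (26−29.32)²/29.32 + (13−15.05)²/15.05 + (4−5.27)²/5.27 + (21−17.68)²/17.68 = 1.9337
df = 2
p-value (upper-tail) = 0.38028
At α=0.1: p ≥ α → fail to reject H₀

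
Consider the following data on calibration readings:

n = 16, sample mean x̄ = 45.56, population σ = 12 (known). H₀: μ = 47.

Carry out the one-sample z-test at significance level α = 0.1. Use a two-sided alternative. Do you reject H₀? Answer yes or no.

reject H₀: no

SE = σ/√n = 12/√16 = 3.0000
z = (x̄−μ₀)/SE = (45.56−47)/3.0000 = -0.4800
p-value (two-sided) = 0.63123
At α=0.1: p ≥ α → fail to reject H₀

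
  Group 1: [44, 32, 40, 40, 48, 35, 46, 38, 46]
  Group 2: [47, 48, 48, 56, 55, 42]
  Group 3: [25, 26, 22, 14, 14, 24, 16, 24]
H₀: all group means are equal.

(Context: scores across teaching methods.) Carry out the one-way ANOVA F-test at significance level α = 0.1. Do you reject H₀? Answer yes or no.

reject H₀: yes

Group means [41.00, 49.33, 20.62], grand mean 36.087
SSB = Σnᵢ(x̄ᵢ−x̄)² = 3182.618; SSW = ΣΣ(x−x̄ᵢ)² = 557.208
MSB = 3182.618/2 = 1591.3089; MSW = 557.208/20 = 27.8604
F = MSB/MSW = 57.1172
df = (2, 20)
p-value (upper-tail) = 0.00000
At α=0.1: p < α → reject H₀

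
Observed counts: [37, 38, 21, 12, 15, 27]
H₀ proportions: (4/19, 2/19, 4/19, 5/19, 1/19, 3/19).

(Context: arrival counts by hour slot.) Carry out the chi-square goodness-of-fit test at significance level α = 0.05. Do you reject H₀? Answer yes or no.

reject H₀: yes

n = 150; E_i = n·p_i = [31.58, 15.79, 31.58, 39.47, 7.89, 23.68]
χ² = (37−31.58)²/31.58 + (38−15.79)²/15.79 + (21−31.58)²/31.58 + (12−39.47)²/39.47 + (15−7.89)²/7.89 + (27−23.68)²/23.68 = 61.6980
df = 5
p-value (upper-tail) = 0.00000
At α=0.05: p < α → reject H₀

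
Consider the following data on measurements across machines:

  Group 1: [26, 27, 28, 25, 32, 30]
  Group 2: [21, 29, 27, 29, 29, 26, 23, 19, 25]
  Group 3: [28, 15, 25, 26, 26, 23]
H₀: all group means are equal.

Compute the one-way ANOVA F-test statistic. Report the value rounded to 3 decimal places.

test statistic = 1.947

Group means [28.00, 25.33, 23.83], grand mean 25.667
SSB = Σnᵢ(x̄ᵢ−x̄)² = 53.833; SSW = ΣΣ(x−x̄ᵢ)² = 248.833
MSB = 53.833/2 = 26.9167; MSW = 248.833/18 = 13.8241
F = MSB/MSW = 1.9471
df = (2, 18)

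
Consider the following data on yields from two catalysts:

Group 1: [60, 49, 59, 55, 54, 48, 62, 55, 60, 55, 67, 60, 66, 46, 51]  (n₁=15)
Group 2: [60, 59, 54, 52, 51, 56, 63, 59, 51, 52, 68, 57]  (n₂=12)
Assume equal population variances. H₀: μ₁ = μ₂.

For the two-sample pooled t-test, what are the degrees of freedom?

degrees of freedom = 25

df = n₁ + n₂ − 2 = 15 + 12 − 2 = 25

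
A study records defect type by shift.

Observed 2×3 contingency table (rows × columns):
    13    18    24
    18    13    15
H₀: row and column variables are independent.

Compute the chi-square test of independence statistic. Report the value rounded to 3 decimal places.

test statistic = 2.911

Row totals [55, 46], col totals [31, 31, 39], n=101
χ² = (13−16.88)²/16.88 + (18−16.88)²/16.88 + (24−21.24)²/21.24 + (18−14.12)²/14.12 + (13−14.12)²/14.12 + (15−17.76)²/17.76 = 2.9110
df = 2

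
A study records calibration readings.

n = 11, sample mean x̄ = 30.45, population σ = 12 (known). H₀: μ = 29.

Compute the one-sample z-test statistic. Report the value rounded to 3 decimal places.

test statistic = 0.401

SE = σ/√n = 12/√11 = 3.6181
z = (x̄−μ₀)/SE = (30.45−29)/3.6181 = 0.4008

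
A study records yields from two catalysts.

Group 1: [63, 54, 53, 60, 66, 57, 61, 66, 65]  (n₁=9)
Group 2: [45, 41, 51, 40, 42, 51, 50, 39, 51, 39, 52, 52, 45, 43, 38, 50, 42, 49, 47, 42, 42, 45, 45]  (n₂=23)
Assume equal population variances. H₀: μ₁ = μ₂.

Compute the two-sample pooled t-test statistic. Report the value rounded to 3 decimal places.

x̄₁=60.556, s₁=4.978, n₁=9
x̄₂=45.261, s₂=4.654, n₂=23
s_p² = [8·4.978² + 22·4.654²]/30 = 22.4886
SE = √(s_p²·(1/9+1/23)) = 1.8645
t = (60.556−45.261)/1.8645 = 8.2029
df = 30

test statistic = 8.203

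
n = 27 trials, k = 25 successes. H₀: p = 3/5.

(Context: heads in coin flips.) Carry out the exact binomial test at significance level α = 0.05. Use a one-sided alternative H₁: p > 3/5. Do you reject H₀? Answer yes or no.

reject H₀: yes

Exact binomial: n=27, k=25, p₀=3/5=0.6000
P(X≥25) from Σ C(n,i)·p₀^i·(1−p₀)^(n−i)
p-value (one-sided, H₁ greater) = 0.00018
At α=0.05: p < α → reject H₀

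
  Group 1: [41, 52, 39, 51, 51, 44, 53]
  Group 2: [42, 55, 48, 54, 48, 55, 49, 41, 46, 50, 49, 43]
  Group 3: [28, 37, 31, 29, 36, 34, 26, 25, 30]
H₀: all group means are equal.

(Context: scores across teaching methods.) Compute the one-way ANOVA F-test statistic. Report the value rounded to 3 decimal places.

Group means [47.29, 48.33, 30.67], grand mean 42.393
SSB = Σnᵢ(x̄ᵢ−x̄)² = 1828.583; SSW = ΣΣ(x−x̄ᵢ)² = 598.095
MSB = 1828.583/2 = 914.2917; MSW = 598.095/25 = 23.9238
F = MSB/MSW = 38.2168
df = (2, 25)

test statistic = 38.217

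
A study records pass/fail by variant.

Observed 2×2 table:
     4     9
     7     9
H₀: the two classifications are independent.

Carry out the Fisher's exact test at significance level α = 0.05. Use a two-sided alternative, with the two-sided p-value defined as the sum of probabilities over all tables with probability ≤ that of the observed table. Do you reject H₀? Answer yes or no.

reject H₀: no

Margins: r₁=13, r₂=16, c₁=11, c₂=18, n=29
p_obs = C(13,4)·C(16,7)/C(29,11); sum pmf over tables with pmf ≤ p_obs
p-value (two-sided) = 0.70211
At α=0.05: p ≥ α → fail to reject H₀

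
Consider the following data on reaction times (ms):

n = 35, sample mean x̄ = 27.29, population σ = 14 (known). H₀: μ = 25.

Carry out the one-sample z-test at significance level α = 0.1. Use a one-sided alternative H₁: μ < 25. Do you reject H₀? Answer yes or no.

SE = σ/√n = 14/√35 = 2.3664
z = (x̄−μ₀)/SE = (27.29−25)/2.3664 = 0.9677
p-value (one-sided, H₁ less) = 0.83340
At α=0.1: p ≥ α → fail to reject H₀

reject H₀: no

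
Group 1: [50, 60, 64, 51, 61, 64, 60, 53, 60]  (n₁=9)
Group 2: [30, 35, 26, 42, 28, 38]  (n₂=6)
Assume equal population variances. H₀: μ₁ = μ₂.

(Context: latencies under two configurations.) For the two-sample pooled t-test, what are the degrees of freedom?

degrees of freedom = 13

df = n₁ + n₂ − 2 = 9 + 6 − 2 = 13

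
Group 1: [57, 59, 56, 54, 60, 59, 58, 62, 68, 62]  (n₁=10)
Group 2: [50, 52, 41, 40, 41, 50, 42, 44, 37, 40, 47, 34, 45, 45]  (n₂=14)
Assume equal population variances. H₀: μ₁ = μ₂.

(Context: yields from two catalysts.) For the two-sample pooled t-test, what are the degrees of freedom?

df = n₁ + n₂ − 2 = 10 + 14 − 2 = 22

degrees of freedom = 22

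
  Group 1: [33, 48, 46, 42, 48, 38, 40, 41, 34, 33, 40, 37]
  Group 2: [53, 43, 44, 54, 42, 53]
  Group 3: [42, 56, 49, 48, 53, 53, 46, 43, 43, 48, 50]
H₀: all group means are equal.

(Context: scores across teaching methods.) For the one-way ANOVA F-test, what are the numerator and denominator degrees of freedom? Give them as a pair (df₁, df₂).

k = 3 groups, N = 29 total
df = (k−1, N−k) = (3−1, 29−3) = (2, 26)

degrees of freedom = [2, 26]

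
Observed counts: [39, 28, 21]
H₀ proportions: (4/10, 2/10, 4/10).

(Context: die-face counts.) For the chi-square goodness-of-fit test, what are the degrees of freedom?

df = k − 1 = 3 − 1 = 2

degrees of freedom = 2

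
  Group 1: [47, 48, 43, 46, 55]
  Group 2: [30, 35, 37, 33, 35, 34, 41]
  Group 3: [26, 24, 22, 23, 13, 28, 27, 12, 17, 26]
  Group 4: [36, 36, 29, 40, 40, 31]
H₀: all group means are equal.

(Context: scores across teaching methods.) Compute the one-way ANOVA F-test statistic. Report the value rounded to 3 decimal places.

Group means [47.80, 35.00, 21.80, 35.33], grand mean 32.643
SSB = Σnᵢ(x̄ᵢ−x̄)² = 2406.695; SSW = ΣΣ(x−x̄ᵢ)² = 555.733
MSB = 2406.695/3 = 802.2317; MSW = 555.733/24 = 23.1556
F = MSB/MSW = 34.6453
df = (3, 24)

test statistic = 34.645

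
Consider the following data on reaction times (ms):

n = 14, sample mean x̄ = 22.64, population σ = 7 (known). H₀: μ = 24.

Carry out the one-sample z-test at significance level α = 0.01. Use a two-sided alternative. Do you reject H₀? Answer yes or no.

SE = σ/√n = 7/√14 = 1.8708
z = (x̄−μ₀)/SE = (22.64−24)/1.8708 = -0.7270
p-value (two-sided) = 0.46726
At α=0.01: p ≥ α → fail to reject H₀

reject H₀: no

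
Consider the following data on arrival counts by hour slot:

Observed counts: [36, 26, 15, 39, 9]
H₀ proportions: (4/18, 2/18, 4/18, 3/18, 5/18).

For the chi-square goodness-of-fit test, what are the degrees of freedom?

degrees of freedom = 4

df = k − 1 = 5 − 1 = 4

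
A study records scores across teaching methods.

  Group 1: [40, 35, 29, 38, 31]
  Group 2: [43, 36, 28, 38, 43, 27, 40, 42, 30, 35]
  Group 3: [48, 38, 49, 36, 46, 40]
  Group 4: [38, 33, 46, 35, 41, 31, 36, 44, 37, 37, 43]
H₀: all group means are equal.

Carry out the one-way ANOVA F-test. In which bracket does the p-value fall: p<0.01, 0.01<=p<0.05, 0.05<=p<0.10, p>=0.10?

p-value bracket: 0.05<=p<0.10

Group means [34.60, 36.20, 42.83, 38.27], grand mean 37.906
SSB = Σnᵢ(x̄ᵢ−x̄)² = 230.904; SSW = ΣΣ(x−x̄ᵢ)² = 795.815
MSB = 230.904/3 = 76.9679; MSW = 795.815/28 = 28.4220
F = MSB/MSW = 2.7080
df = (3, 28)
p-value (upper-tail) = 0.06417
→ bracket: 0.05<=p<0.10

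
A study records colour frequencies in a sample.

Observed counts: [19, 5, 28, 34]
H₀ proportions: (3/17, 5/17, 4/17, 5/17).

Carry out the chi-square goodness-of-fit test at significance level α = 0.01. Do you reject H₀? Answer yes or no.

reject H₀: yes

n = 86; E_i = n·p_i = [15.18, 25.29, 20.24, 25.29]
χ² = (19−15.18)²/15.18 + (5−25.29)²/25.29 + (28−20.24)²/20.24 + (34−25.29)²/25.29 = 23.2217
df = 3
p-value (upper-tail) = 0.00004
At α=0.01: p < α → reject H₀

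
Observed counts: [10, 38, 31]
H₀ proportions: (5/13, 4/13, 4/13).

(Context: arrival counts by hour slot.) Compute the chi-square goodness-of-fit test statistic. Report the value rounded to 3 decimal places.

test statistic = 23.231

n = 79; E_i = n·p_i = [30.38, 24.31, 24.31]
χ² = (10−30.38)²/30.38 + (38−24.31)²/24.31 + (31−24.31)²/24.31 = 23.2310
df = 2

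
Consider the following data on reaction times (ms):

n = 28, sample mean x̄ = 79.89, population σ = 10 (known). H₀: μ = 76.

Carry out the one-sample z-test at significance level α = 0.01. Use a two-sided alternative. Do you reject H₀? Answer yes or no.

SE = σ/√n = 10/√28 = 1.8898
z = (x̄−μ₀)/SE = (79.89−76)/1.8898 = 2.0584
p-value (two-sided) = 0.03955
At α=0.01: p ≥ α → fail to reject H₀

reject H₀: no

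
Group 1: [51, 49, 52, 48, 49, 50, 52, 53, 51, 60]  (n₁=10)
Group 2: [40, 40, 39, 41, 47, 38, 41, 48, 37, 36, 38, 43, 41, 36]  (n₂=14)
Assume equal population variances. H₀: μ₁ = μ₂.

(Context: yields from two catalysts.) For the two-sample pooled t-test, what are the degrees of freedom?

df = n₁ + n₂ − 2 = 10 + 14 − 2 = 22

degrees of freedom = 22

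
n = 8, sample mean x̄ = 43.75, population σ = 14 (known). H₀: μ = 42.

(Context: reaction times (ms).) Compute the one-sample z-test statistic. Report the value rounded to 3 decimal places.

SE = σ/√n = 14/√8 = 4.9497
z = (x̄−μ₀)/SE = (43.75−42)/4.9497 = 0.3536

test statistic = 0.354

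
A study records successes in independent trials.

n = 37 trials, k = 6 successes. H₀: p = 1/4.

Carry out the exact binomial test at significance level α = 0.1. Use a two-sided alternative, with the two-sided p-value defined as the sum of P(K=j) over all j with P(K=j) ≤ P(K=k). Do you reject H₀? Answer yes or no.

reject H₀: no

Exact binomial: n=37, k=6, p₀=1/4=0.2500
P(X=j) = C(n,j)·p₀^j·(1−p₀)^(n−j); p = Σ P(X=j) over j with P(X=j) ≤ P(X=6)
p-value (two-sided) = 0.25808
At α=0.1: p ≥ α → fail to reject H₀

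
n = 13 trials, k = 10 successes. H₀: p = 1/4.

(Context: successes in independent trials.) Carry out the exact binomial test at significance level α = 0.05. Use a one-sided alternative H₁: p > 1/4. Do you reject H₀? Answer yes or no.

reject H₀: yes

Exact binomial: n=13, k=10, p₀=1/4=0.2500
P(X≥10) from Σ C(n,i)·p₀^i·(1−p₀)^(n−i)
p-value (one-sided, H₁ greater) = 0.00013
At α=0.05: p < α → reject H₀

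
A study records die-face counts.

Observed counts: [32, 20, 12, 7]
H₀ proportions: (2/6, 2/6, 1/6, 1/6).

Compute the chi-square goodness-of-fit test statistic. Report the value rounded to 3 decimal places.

n = 71; E_i = n·p_i = [23.67, 23.67, 11.83, 11.83]
χ² = (32−23.67)²/23.67 + (20−23.67)²/23.67 + (12−11.83)²/11.83 + (7−11.83)²/11.83 = 5.4789
df = 3

test statistic = 5.479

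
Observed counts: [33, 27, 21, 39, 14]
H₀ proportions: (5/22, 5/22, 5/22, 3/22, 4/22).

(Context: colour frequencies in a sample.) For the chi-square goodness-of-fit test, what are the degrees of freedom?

df = k − 1 = 5 − 1 = 4

degrees of freedom = 4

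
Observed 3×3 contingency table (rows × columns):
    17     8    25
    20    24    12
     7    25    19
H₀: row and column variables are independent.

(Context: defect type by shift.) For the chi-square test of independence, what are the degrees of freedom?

df = (r−1)(c−1) = (3−1)·(3−1) = 4

degrees of freedom = 4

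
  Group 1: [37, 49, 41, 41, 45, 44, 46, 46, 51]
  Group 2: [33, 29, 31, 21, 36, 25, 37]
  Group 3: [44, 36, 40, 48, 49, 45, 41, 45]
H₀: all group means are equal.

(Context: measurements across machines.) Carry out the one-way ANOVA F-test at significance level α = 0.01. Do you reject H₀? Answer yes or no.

Group means [44.44, 30.29, 43.50], grand mean 40.000
SSB = Σnᵢ(x̄ᵢ−x̄)² = 936.349; SSW = ΣΣ(x−x̄ᵢ)² = 479.651
MSB = 936.349/2 = 468.1746; MSW = 479.651/21 = 22.8405
F = MSB/MSW = 20.4976
df = (2, 21)
p-value (upper-tail) = 0.00001
At α=0.01: p < α → reject H₀

reject H₀: yes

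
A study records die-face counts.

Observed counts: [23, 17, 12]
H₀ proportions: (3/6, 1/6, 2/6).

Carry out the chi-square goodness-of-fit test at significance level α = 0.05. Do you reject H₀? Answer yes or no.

n = 52; E_i = n·p_i = [26.00, 8.67, 17.33]
χ² = (23−26.00)²/26.00 + (17−8.67)²/8.67 + (12−17.33)²/17.33 = 10.0000
df = 2
p-value (upper-tail) = 0.00674
At α=0.05: p < α → reject H₀

reject H₀: yes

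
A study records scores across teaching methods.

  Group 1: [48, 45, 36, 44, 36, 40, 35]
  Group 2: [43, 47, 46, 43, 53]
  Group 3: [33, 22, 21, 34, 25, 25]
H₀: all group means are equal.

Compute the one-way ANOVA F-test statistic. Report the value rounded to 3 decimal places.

test statistic = 23.002

Group means [40.57, 46.40, 26.67], grand mean 37.556
SSB = Σnᵢ(x̄ᵢ−x̄)² = 1166.197; SSW = ΣΣ(x−x̄ᵢ)² = 380.248
MSB = 1166.197/2 = 583.0984; MSW = 380.248/15 = 25.3498
F = MSB/MSW = 23.0021
df = (2, 15)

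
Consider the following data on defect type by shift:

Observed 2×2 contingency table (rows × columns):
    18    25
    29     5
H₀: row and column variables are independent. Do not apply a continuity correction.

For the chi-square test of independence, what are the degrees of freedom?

df = (r−1)(c−1) = (2−1)·(2−1) = 1

degrees of freedom = 1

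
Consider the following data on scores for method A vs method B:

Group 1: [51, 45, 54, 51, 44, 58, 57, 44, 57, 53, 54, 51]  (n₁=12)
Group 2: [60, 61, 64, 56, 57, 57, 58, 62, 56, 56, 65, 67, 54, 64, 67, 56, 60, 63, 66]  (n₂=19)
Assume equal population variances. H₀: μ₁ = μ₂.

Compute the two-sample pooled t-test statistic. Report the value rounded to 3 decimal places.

x̄₁=51.583, s₁=4.981, n₁=12
x̄₂=60.474, s₂=4.234, n₂=19
s_p² = [11·4.981² + 18·4.234²]/29 = 20.5398
SE = √(s_p²·(1/12+1/19)) = 1.6711
t = (51.583−60.474)/1.6711 = -5.3200
df = 29

test statistic = -5.320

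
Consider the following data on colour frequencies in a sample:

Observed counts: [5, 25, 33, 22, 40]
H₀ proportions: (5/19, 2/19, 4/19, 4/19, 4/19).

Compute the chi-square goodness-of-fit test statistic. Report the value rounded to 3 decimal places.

test statistic = 43.834

n = 125; E_i = n·p_i = [32.89, 13.16, 26.32, 26.32, 26.32]
χ² = (5−32.89)²/32.89 + (25−13.16)²/13.16 + (33−26.32)²/26.32 + (22−26.32)²/26.32 + (40−26.32)²/26.32 = 43.8340
df = 4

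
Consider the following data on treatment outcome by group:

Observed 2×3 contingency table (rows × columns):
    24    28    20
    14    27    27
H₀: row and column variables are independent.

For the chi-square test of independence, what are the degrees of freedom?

degrees of freedom = 2

df = (r−1)(c−1) = (2−1)·(3−1) = 2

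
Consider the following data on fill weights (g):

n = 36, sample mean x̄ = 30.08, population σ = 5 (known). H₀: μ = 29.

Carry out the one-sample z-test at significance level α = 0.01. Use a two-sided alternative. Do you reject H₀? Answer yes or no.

SE = σ/√n = 5/√36 = 0.8333
z = (x̄−μ₀)/SE = (30.08−29)/0.8333 = 1.2960
p-value (two-sided) = 0.19498
At α=0.01: p ≥ α → fail to reject H₀

reject H₀: no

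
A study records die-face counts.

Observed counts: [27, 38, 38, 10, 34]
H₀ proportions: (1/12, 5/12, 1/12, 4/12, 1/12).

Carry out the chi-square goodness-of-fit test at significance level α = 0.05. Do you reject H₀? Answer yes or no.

reject H₀: yes

n = 147; E_i = n·p_i = [12.25, 61.25, 12.25, 49.00, 12.25]
χ² = (27−12.25)²/12.25 + (38−61.25)²/61.25 + (38−12.25)²/12.25 + (10−49.00)²/49.00 + (34−12.25)²/12.25 = 150.3714
df = 4
p-value (upper-tail) = 0.00000
At α=0.05: p < α → reject H₀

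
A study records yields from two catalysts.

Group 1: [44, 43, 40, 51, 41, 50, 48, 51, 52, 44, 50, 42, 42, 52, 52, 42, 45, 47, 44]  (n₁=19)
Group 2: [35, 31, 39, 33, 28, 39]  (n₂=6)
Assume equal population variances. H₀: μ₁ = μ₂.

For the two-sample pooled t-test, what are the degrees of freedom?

degrees of freedom = 23

df = n₁ + n₂ − 2 = 19 + 6 − 2 = 23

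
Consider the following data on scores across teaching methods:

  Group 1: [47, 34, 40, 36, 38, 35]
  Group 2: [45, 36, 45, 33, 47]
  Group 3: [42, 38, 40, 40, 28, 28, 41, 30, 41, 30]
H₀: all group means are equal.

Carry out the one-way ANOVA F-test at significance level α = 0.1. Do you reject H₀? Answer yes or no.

Group means [38.33, 41.20, 35.80], grand mean 37.810
SSB = Σnᵢ(x̄ᵢ−x̄)² = 99.505; SSW = ΣΣ(x−x̄ᵢ)² = 591.733
MSB = 99.505/2 = 49.7524; MSW = 591.733/18 = 32.8741
F = MSB/MSW = 1.5134
df = (2, 18)
p-value (upper-tail) = 0.24688
At α=0.1: p ≥ α → fail to reject H₀

reject H₀: no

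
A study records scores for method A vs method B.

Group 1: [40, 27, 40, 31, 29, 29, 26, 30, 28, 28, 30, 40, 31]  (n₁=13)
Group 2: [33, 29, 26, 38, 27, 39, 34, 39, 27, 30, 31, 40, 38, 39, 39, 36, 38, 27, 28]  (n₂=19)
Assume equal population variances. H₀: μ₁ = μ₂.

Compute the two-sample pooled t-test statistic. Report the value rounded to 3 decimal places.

x̄₁=31.462, s₁=5.076, n₁=13
x̄₂=33.579, s₂=5.178, n₂=19
s_p² = [12·5.076² + 18·5.178²]/30 = 26.3954
SE = √(s_p²·(1/13+1/19)) = 1.8492
t = (31.462−33.579)/1.8492 = -1.1450
df = 30

test statistic = -1.145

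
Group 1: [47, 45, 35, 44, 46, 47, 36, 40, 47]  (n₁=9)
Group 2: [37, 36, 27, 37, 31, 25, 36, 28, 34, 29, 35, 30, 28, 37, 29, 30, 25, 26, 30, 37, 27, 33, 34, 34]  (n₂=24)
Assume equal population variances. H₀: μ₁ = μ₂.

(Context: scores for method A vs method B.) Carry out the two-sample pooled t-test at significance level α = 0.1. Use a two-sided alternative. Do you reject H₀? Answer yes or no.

x̄₁=43.000, s₁=4.796, n₁=9
x̄₂=31.458, s₂=4.139, n₂=24
s_p² = [8·4.796² + 23·4.139²]/31 = 18.6438
SE = √(s_p²·(1/9+1/24)) = 1.6877
t = (43.000−31.458)/1.6877 = 6.8387
df = 31
p-value (two-sided) = 0.00000
At α=0.1: p < α → reject H₀

reject H₀: yes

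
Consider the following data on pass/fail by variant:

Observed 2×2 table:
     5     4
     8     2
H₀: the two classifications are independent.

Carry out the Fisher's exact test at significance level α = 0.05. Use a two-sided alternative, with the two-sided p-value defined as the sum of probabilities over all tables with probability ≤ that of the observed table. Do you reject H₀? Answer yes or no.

reject H₀: no

Margins: r₁=9, r₂=10, c₁=13, c₂=6, n=19
p_obs = C(9,5)·C(10,8)/C(19,13); sum pmf over tables with pmf ≤ p_obs
p-value (two-sided) = 0.34985
At α=0.05: p ≥ α → fail to reject H₀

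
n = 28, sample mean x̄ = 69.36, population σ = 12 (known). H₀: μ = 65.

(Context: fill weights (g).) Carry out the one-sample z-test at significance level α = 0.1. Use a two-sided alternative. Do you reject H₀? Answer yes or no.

reject H₀: yes

SE = σ/√n = 12/√28 = 2.2678
z = (x̄−μ₀)/SE = (69.36−65)/2.2678 = 1.9226
p-value (two-sided) = 0.05453
At α=0.1: p < α → reject H₀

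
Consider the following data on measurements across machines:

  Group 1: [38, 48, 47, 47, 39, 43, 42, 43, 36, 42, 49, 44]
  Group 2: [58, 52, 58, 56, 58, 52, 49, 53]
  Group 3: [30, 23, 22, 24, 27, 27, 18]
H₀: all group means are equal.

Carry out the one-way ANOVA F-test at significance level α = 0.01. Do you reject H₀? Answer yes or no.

reject H₀: yes

Group means [43.17, 54.50, 24.43], grand mean 41.667
SSB = Σnᵢ(x̄ᵢ−x̄)² = 3424.619; SSW = ΣΣ(x−x̄ᵢ)² = 363.381
MSB = 3424.619/2 = 1712.3095; MSW = 363.381/24 = 15.1409
F = MSB/MSW = 113.0919
df = (2, 24)
p-value (upper-tail) = 0.00000
At α=0.01: p < α → reject H₀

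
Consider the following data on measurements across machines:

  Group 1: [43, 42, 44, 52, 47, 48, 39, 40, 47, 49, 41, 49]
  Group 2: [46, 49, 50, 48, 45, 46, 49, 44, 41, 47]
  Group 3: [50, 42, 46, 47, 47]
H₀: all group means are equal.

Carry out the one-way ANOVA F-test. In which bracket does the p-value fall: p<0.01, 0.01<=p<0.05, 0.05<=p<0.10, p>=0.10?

Group means [45.08, 46.50, 46.40], grand mean 45.852
SSB = Σnᵢ(x̄ᵢ−x̄)² = 12.791; SSW = ΣΣ(x−x̄ᵢ)² = 288.617
MSB = 12.791/2 = 6.3954; MSW = 288.617/24 = 12.0257
F = MSB/MSW = 0.5318
df = (2, 24)
p-value (upper-tail) = 0.59431
→ bracket: p>=0.10

p-value bracket: p>=0.10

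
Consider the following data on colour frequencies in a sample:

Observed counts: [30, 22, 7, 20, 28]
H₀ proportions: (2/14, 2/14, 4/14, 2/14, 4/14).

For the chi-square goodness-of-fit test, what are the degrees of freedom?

degrees of freedom = 4

df = k − 1 = 5 − 1 = 4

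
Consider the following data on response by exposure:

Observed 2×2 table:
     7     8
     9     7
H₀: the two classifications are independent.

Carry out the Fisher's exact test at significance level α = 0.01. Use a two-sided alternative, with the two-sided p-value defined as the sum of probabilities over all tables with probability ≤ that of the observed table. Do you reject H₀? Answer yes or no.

reject H₀: no

Margins: r₁=15, r₂=16, c₁=16, c₂=15, n=31
p_obs = C(15,7)·C(16,9)/C(31,16); sum pmf over tables with pmf ≤ p_obs
p-value (two-sided) = 0.72443
At α=0.01: p ≥ α → fail to reject H₀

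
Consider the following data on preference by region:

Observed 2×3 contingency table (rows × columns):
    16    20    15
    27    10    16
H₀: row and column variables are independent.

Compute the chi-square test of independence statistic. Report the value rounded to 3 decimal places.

Row totals [51, 53], col totals [43, 30, 31], n=104
χ² = (16−21.09)²/21.09 + (20−14.71)²/14.71 + (15−15.20)²/15.20 + (27−21.91)²/21.91 + (10−15.29)²/15.29 + (16−15.80)²/15.80 = 6.1434
df = 2

test statistic = 6.143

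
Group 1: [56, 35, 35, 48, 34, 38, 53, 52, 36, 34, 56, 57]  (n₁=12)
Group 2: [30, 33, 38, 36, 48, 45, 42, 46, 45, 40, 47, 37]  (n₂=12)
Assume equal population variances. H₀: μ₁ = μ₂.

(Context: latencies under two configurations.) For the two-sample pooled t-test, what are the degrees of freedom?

degrees of freedom = 22

df = n₁ + n₂ − 2 = 12 + 12 − 2 = 22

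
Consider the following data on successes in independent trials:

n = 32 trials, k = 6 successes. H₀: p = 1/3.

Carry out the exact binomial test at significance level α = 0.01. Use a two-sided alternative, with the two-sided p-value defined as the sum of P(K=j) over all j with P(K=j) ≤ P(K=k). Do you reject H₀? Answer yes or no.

Exact binomial: n=32, k=6, p₀=1/3=0.3333
P(X=j) = C(n,j)·p₀^j·(1−p₀)^(n−j); p = Σ P(X=j) over j with P(X=j) ≤ P(X=6)
p-value (two-sided) = 0.09203
At α=0.01: p ≥ α → fail to reject H₀

reject H₀: no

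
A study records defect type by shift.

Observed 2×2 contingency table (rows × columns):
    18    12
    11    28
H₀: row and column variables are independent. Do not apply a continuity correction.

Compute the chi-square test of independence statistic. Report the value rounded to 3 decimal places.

test statistic = 7.035

Row totals [30, 39], col totals [29, 40], n=69
χ² = (18−12.61)²/12.61 + (12−17.39)²/17.39 + (11−16.39)²/16.39 + (28−22.61)²/22.61 = 7.0354
df = 1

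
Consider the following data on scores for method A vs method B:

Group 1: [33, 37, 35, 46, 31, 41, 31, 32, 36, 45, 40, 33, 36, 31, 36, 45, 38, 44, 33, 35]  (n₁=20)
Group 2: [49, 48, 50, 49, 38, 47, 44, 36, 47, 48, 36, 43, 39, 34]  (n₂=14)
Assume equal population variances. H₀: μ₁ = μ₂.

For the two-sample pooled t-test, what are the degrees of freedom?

df = n₁ + n₂ − 2 = 20 + 14 − 2 = 32

degrees of freedom = 32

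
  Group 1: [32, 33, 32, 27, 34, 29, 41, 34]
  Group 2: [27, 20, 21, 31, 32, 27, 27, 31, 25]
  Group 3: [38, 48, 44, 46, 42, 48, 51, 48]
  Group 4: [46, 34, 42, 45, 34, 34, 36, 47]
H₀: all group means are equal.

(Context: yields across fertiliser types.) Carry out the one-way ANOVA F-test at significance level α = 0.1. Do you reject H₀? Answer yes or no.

reject H₀: yes

Group means [32.75, 26.78, 45.62, 39.75], grand mean 35.939
SSB = Σnᵢ(x̄ᵢ−x̄)² = 1703.448; SSW = ΣΣ(x−x̄ᵢ)² = 622.431
MSB = 1703.448/3 = 567.8161; MSW = 622.431/29 = 21.4631
F = MSB/MSW = 26.4554
df = (3, 29)
p-value (upper-tail) = 0.00000
At α=0.1: p < α → reject H₀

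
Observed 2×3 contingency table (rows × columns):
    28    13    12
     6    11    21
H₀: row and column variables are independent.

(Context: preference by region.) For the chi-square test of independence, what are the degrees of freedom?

degrees of freedom = 2

df = (r−1)(c−1) = (2−1)·(3−1) = 2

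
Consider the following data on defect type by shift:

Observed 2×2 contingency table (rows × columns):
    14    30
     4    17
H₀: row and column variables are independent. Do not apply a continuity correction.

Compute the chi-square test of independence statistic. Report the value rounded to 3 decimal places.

Row totals [44, 21], col totals [18, 47], n=65
χ² = (14−12.18)²/12.18 + (30−31.82)²/31.82 + (4−5.82)²/5.82 + (17−15.18)²/15.18 = 1.1578
df = 1

test statistic = 1.158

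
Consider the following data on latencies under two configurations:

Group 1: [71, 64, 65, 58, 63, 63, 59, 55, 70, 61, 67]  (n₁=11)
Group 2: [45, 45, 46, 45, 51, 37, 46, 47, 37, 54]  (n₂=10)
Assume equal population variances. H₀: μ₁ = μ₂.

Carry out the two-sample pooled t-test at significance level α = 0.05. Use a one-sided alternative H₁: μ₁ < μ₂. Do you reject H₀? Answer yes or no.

x̄₁=63.273, s₁=4.921, n₁=11
x̄₂=45.300, s₂=5.272, n₂=10
s_p² = [10·4.921² + 9·5.272²]/19 = 25.9096
SE = √(s_p²·(1/11+1/10)) = 2.2240
t = (63.273−45.300)/2.2240 = 8.0811
df = 19
p-value (one-sided, H₁ less) = 1.00000
At α=0.05: p ≥ α → fail to reject H₀

reject H₀: no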